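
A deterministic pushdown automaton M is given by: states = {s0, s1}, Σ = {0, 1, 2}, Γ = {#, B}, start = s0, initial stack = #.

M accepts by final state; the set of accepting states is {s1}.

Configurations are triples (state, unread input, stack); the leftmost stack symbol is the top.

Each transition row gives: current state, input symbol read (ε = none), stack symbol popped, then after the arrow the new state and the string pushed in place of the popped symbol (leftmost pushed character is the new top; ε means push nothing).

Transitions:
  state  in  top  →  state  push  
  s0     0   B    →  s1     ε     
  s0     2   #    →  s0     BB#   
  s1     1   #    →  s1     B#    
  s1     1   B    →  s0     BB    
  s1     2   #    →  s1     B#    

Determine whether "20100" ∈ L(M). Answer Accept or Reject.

(s0, 20100, #)
  read 2, top #: go to s0, push BB# → (s0, 0100, BB#)
  read 0, top B: go to s1, push ε → (s1, 100, B#)
  read 1, top B: go to s0, push BB → (s0, 00, BB#)
  read 0, top B: go to s1, push ε → (s1, 0, B#)
No transition applies at (s1, 0, B#); input not fully consumed.

Reject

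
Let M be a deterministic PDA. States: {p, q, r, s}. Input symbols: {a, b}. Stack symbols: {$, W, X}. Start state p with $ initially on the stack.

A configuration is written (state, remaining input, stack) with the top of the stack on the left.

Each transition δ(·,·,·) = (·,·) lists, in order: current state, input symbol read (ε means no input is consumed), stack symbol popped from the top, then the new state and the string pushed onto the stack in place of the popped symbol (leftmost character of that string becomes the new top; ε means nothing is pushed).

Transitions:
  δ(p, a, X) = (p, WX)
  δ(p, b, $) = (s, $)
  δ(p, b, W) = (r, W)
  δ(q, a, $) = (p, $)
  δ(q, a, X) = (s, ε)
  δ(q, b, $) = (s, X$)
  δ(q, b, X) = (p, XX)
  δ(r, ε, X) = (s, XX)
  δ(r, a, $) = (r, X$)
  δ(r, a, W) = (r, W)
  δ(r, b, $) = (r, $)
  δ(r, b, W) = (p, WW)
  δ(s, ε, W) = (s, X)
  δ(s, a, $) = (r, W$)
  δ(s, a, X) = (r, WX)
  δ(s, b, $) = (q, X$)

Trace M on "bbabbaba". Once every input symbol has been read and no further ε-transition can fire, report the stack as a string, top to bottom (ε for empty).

(p, bbabbaba, $) ⊢ (s, babbaba, $) ⊢ (q, abbaba, X$) ⊢ (s, bbaba, $) ⊢ (q, baba, X$) ⊢ (p, aba, XX$) ⊢ (p, ba, WXX$) ⊢ (r, a, WXX$) ⊢ (r, ε, WXX$)
All input consumed in state r with stack WXX$.

WXX$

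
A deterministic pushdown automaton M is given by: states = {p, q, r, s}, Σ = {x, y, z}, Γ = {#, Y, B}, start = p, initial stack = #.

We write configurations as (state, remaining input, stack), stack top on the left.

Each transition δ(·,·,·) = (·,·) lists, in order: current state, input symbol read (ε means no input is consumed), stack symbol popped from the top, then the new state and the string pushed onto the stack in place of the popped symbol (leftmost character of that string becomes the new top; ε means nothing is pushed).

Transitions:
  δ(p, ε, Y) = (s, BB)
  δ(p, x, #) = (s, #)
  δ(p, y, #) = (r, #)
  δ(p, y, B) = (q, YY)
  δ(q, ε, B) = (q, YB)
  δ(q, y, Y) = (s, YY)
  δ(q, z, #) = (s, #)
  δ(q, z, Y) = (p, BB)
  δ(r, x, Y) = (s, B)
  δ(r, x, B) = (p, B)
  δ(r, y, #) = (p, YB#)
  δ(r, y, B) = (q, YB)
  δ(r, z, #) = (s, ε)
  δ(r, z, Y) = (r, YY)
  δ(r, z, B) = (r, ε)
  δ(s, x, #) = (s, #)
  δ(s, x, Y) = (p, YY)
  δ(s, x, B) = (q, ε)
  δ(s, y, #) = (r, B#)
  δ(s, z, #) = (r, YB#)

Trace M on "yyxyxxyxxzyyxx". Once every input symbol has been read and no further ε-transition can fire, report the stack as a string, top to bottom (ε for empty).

YBYYYBBYYBYYBB#

(p, yyxyxxyxxzyyxx, #) ⊢ (r, yxyxxyxxzyyxx, #) ⊢ (p, xyxxyxxzyyxx, YB#) ⊢ (s, xyxxyxxzyyxx, BBB#) ⊢ (q, yxxyxxzyyxx, BB#) ⊢ (q, yxxyxxzyyxx, YBB#) ⊢ (s, xxyxxzyyxx, YYBB#) ⊢ (p, xyxxzyyxx, YYYBB#) ⊢ (s, xyxxzyyxx, BBYYBB#) ⊢ (q, yxxzyyxx, BYYBB#) ⊢ (q, yxxzyyxx, YBYYBB#) ⊢ (s, xxzyyxx, YYBYYBB#) ⊢ (p, xzyyxx, YYYBYYBB#) ⊢ (s, xzyyxx, BBYYBYYBB#) ⊢ (q, zyyxx, BYYBYYBB#) ⊢ (q, zyyxx, YBYYBYYBB#) ⊢ (p, yyxx, BBBYYBYYBB#) ⊢ (q, yxx, YYBBYYBYYBB#) ⊢ (s, xx, YYYBBYYBYYBB#) ⊢ (p, x, YYYYBBYYBYYBB#) ⊢ (s, x, BBYYYBBYYBYYBB#) ⊢ (q, ε, BYYYBBYYBYYBB#) ⊢ (q, ε, YBYYYBBYYBYYBB#)
All input consumed in state q with stack YBYYYBBYYBYYBB#.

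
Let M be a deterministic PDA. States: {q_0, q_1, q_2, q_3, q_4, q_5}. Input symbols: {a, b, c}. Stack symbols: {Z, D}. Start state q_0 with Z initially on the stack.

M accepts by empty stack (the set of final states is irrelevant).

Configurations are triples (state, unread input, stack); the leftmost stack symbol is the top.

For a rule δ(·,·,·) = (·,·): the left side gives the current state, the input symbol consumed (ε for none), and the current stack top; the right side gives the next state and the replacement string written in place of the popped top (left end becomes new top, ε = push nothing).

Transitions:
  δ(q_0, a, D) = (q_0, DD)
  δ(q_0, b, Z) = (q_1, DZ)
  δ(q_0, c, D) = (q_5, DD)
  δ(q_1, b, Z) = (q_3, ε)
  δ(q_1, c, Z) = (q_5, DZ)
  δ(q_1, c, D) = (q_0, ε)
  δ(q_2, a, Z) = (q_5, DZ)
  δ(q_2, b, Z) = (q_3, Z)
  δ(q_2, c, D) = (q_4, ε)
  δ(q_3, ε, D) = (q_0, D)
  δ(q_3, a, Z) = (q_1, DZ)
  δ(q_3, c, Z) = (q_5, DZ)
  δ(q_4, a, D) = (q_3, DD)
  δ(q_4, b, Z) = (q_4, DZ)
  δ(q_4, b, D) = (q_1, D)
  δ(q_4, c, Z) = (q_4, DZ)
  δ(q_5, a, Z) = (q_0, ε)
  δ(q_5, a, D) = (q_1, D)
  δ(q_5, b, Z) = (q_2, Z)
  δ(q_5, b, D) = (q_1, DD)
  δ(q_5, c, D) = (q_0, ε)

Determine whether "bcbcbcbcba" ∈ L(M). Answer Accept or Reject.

(q_0, bcbcbcbcba, Z)
  read b, top Z: go to q_1, push DZ → (q_1, cbcbcbcba, DZ)
  read c, top D: go to q_0, push ε → (q_0, bcbcbcba, Z)
  read b, top Z: go to q_1, push DZ → (q_1, cbcbcba, DZ)
  read c, top D: go to q_0, push ε → (q_0, bcbcba, Z)
  read b, top Z: go to q_1, push DZ → (q_1, cbcba, DZ)
  read c, top D: go to q_0, push ε → (q_0, bcba, Z)
  read b, top Z: go to q_1, push DZ → (q_1, cba, DZ)
  read c, top D: go to q_0, push ε → (q_0, ba, Z)
  read b, top Z: go to q_1, push DZ → (q_1, a, DZ)
No transition applies at (q_1, a, DZ); input not fully consumed.

Reject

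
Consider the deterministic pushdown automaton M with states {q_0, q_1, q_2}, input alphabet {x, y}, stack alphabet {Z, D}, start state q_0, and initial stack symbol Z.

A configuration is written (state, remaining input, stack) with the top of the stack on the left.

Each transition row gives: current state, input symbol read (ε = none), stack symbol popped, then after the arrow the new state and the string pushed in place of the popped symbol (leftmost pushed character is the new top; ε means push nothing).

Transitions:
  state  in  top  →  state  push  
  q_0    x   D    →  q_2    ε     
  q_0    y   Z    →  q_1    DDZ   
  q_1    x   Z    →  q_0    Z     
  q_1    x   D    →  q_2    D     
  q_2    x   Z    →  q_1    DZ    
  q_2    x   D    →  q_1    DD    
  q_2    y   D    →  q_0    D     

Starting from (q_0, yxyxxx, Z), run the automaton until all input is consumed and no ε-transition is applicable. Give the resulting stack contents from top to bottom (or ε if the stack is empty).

(q_0, yxyxxx, Z) ⊢ (q_1, xyxxx, DDZ) ⊢ (q_2, yxxx, DDZ) ⊢ (q_0, xxx, DDZ) ⊢ (q_2, xx, DZ) ⊢ (q_1, x, DDZ) ⊢ (q_2, ε, DDZ)
All input consumed in state q_2 with stack DDZ.

DDZ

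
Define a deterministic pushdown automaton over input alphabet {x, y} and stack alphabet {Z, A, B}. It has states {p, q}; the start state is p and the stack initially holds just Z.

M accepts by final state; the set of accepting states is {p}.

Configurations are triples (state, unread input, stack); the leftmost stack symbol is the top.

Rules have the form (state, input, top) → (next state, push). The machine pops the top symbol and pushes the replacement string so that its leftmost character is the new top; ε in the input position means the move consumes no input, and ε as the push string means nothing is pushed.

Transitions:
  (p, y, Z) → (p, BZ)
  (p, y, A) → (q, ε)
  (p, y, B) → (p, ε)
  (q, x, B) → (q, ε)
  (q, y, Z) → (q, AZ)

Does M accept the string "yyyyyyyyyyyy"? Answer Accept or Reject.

Accept

(p, yyyyyyyyyyyy, Z)
  read y, top Z: go to p, push BZ → (p, yyyyyyyyyyy, BZ)
  read y, top B: go to p, push ε → (p, yyyyyyyyyy, Z)
  read y, top Z: go to p, push BZ → (p, yyyyyyyyy, BZ)
  read y, top B: go to p, push ε → (p, yyyyyyyy, Z)
  read y, top Z: go to p, push BZ → (p, yyyyyyy, BZ)
  read y, top B: go to p, push ε → (p, yyyyyy, Z)
  read y, top Z: go to p, push BZ → (p, yyyyy, BZ)
  read y, top B: go to p, push ε → (p, yyyy, Z)
  read y, top Z: go to p, push BZ → (p, yyy, BZ)
  read y, top B: go to p, push ε → (p, yy, Z)
  read y, top Z: go to p, push BZ → (p, y, BZ)
  read y, top B: go to p, push ε → (p, ε, Z)
All input consumed; state p ∈ F.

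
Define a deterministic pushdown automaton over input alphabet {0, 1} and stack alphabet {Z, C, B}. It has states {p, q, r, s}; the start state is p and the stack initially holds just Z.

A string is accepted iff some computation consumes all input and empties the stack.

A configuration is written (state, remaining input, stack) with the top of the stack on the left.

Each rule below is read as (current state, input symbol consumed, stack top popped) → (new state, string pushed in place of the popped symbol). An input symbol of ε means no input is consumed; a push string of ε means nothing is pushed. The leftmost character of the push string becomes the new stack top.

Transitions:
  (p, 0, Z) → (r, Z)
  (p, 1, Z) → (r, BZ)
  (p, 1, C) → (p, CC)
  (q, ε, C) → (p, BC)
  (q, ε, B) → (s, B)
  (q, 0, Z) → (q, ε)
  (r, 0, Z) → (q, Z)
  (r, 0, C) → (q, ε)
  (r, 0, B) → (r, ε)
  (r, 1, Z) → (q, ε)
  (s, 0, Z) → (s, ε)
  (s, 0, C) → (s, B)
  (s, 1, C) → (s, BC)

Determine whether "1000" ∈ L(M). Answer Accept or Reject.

Accept

(p, 1000, Z)
  read 1, top Z: go to r, push BZ → (r, 000, BZ)
  read 0, top B: go to r, push ε → (r, 00, Z)
  read 0, top Z: go to q, push Z → (q, 0, Z)
  read 0, top Z: go to q, push ε → (q, ε, ε)
All input consumed and the stack is empty.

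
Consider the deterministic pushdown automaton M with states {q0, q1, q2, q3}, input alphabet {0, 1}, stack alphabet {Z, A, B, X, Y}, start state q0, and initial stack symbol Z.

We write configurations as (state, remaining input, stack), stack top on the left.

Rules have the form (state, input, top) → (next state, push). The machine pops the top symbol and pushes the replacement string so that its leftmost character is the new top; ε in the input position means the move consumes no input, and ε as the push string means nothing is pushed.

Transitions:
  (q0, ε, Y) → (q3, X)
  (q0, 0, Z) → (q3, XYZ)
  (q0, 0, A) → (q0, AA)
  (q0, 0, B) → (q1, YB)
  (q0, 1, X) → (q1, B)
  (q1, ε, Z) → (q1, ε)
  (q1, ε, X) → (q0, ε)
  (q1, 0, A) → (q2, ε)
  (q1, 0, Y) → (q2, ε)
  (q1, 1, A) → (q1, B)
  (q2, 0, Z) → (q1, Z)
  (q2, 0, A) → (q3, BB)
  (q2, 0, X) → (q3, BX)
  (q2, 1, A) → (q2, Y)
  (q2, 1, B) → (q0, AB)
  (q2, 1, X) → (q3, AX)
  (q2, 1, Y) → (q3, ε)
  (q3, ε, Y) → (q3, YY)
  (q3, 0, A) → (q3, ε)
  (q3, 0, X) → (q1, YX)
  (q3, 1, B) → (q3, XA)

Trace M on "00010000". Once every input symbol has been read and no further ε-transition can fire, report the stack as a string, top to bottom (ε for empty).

BXYZ

(q0, 00010000, Z) ⊢ (q3, 0010000, XYZ) ⊢ (q1, 010000, YXYZ) ⊢ (q2, 10000, XYZ) ⊢ (q3, 0000, AXYZ) ⊢ (q3, 000, XYZ) ⊢ (q1, 00, YXYZ) ⊢ (q2, 0, XYZ) ⊢ (q3, ε, BXYZ)
All input consumed in state q3 with stack BXYZ.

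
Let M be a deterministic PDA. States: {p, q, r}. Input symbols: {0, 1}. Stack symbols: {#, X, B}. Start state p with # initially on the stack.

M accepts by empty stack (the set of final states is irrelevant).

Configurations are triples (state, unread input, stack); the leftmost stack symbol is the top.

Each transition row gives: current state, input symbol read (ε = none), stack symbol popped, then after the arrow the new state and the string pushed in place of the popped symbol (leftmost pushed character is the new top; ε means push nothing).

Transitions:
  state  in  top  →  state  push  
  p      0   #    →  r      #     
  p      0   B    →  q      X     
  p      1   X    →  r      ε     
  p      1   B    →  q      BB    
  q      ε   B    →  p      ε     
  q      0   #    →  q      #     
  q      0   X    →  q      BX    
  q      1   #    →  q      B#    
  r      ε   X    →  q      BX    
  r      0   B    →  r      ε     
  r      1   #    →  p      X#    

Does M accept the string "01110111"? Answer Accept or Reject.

(p, 01110111, #)
  read 0, top #: go to r, push # → (r, 1110111, #)
  read 1, top #: go to p, push X# → (p, 110111, X#)
  read 1, top X: go to r, push ε → (r, 10111, #)
  read 1, top #: go to p, push X# → (p, 0111, X#)
No transition applies at (p, 0111, X#); input not fully consumed.

Reject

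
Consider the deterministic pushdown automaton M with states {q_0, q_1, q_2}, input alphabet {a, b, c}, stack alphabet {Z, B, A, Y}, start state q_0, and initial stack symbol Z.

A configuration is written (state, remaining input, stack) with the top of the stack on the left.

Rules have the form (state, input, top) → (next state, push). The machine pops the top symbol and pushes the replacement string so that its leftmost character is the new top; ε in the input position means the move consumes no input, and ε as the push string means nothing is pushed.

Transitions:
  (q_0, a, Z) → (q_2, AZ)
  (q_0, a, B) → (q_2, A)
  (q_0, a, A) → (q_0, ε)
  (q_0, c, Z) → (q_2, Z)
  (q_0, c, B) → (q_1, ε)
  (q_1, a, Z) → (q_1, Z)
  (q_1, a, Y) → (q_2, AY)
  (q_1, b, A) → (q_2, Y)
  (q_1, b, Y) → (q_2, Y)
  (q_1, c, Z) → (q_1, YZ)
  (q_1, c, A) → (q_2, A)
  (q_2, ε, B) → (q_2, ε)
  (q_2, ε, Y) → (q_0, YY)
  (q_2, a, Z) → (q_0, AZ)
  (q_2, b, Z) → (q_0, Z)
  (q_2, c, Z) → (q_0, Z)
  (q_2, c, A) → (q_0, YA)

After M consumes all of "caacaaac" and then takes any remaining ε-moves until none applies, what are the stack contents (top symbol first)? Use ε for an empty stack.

(q_0, caacaaac, Z) ⊢ (q_2, aacaaac, Z) ⊢ (q_0, acaaac, AZ) ⊢ (q_0, caaac, Z) ⊢ (q_2, aaac, Z) ⊢ (q_0, aac, AZ) ⊢ (q_0, ac, Z) ⊢ (q_2, c, AZ) ⊢ (q_0, ε, YAZ)
All input consumed in state q_0 with stack YAZ.

YAZ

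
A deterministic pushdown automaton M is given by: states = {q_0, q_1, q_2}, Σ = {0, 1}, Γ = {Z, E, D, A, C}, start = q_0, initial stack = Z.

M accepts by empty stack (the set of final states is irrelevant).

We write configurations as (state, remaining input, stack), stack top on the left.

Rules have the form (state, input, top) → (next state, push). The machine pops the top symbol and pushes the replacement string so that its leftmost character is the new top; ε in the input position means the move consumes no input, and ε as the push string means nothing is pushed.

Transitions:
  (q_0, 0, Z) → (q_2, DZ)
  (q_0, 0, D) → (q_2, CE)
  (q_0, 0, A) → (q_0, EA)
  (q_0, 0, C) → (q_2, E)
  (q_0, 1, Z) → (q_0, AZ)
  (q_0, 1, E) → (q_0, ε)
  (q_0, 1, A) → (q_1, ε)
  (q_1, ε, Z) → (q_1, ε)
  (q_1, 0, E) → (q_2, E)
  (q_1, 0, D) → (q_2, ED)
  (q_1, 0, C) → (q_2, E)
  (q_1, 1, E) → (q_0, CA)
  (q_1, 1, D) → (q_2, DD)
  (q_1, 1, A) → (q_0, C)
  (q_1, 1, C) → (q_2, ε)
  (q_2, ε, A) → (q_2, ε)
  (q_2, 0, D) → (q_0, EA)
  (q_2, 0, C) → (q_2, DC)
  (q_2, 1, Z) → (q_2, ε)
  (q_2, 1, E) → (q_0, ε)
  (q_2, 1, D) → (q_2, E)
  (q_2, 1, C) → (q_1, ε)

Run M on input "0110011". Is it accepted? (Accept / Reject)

(q_0, 0110011, Z) ⊢ (q_2, 110011, DZ) ⊢ (q_2, 10011, EZ) ⊢ (q_0, 0011, Z) ⊢ (q_2, 011, DZ) ⊢ (q_0, 11, EAZ) ⊢ (q_0, 1, AZ) ⊢ (q_1, ε, Z) ⊢ (q_1, ε, ε)
All input consumed and the stack is empty.

Accept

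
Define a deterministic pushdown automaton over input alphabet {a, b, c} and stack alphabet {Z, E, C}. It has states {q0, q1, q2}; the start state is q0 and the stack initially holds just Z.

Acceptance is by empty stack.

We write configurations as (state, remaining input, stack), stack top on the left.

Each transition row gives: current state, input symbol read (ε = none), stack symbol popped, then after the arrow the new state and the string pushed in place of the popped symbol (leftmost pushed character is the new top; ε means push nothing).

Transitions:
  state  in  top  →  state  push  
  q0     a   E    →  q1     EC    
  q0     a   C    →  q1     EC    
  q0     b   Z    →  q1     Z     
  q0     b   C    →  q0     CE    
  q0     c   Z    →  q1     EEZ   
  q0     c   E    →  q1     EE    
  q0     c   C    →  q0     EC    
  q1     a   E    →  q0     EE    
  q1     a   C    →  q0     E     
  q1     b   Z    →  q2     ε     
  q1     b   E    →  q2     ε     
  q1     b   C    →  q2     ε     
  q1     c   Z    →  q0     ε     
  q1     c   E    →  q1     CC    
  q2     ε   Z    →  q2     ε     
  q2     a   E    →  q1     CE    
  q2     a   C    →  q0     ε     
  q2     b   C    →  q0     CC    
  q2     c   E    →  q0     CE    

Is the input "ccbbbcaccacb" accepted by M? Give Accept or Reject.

(q0, ccbbbcaccacb, Z) ⊢ (q1, cbbbcaccacb, EEZ) ⊢ (q1, bbbcaccacb, CCEZ) ⊢ (q2, bbcaccacb, CEZ) ⊢ (q0, bcaccacb, CCEZ) ⊢ (q0, caccacb, CECEZ) ⊢ (q0, accacb, ECECEZ) ⊢ (q1, ccacb, ECCECEZ) ⊢ (q1, cacb, CCCCECEZ)
No transition applies at (q1, cacb, CCCCECEZ); input not fully consumed.

Reject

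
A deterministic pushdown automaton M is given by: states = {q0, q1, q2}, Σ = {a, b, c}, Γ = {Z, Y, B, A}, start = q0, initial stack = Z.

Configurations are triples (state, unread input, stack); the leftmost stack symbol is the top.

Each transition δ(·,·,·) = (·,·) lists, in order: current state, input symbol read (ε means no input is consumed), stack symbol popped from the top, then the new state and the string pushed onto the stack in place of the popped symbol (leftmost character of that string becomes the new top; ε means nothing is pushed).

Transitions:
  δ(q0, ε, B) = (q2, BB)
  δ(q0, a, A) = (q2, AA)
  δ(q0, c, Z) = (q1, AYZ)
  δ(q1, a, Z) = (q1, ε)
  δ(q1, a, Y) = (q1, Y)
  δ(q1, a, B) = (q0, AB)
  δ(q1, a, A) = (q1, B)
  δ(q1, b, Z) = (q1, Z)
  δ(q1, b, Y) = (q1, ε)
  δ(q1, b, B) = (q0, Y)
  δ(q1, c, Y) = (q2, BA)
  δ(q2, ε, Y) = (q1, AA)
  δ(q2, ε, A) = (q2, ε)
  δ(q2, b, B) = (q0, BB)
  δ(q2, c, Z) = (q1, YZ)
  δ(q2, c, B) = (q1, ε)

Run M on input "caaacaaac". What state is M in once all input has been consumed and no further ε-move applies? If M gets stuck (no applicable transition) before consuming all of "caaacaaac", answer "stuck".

q2

(q0, caaacaaac, Z)
  read c, top Z: go to q1, push AYZ → (q1, aaacaaac, AYZ)
  read a, top A: go to q1, push B → (q1, aacaaac, BYZ)
  read a, top B: go to q0, push AB → (q0, acaaac, ABYZ)
  read a, top A: go to q2, push AA → (q2, caaac, AABYZ)
  ε-move, top A: go to q2, push ε → (q2, caaac, ABYZ)
  ε-move, top A: go to q2, push ε → (q2, caaac, BYZ)
  read c, top B: go to q1, push ε → (q1, aaac, YZ)
  read a, top Y: go to q1, push Y → (q1, aac, YZ)
  read a, top Y: go to q1, push Y → (q1, ac, YZ)
  read a, top Y: go to q1, push Y → (q1, c, YZ)
  read c, top Y: go to q2, push BA → (q2, ε, BAZ)
All input consumed; M is in state q2.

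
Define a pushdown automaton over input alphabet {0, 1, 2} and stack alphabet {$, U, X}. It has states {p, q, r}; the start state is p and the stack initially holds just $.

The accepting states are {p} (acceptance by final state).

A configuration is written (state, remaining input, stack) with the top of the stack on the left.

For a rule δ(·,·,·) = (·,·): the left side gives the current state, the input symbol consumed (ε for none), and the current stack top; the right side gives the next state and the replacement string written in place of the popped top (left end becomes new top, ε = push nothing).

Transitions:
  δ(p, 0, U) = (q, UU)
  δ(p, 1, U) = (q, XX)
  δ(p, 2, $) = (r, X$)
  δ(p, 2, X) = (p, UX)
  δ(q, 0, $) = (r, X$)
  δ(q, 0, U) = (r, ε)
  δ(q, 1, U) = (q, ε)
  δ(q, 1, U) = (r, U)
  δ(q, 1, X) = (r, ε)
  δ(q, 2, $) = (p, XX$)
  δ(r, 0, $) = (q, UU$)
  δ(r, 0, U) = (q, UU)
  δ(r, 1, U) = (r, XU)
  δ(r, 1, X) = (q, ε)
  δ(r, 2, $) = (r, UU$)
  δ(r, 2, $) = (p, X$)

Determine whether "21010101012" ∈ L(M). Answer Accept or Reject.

Accept

One accepting computation: (p, 21010101012, $) ⊢ (r, 1010101012, X$) ⊢ (q, 010101012, $) ⊢ (r, 10101012, X$) ⊢ (q, 0101012, $) ⊢ (r, 101012, X$) ⊢ (q, 01012, $) ⊢ (r, 1012, X$) ⊢ (q, 012, $) ⊢ (r, 12, X$) ⊢ (q, 2, $) ⊢ (p, ε, XX$)
All input consumed and state p ∈ F.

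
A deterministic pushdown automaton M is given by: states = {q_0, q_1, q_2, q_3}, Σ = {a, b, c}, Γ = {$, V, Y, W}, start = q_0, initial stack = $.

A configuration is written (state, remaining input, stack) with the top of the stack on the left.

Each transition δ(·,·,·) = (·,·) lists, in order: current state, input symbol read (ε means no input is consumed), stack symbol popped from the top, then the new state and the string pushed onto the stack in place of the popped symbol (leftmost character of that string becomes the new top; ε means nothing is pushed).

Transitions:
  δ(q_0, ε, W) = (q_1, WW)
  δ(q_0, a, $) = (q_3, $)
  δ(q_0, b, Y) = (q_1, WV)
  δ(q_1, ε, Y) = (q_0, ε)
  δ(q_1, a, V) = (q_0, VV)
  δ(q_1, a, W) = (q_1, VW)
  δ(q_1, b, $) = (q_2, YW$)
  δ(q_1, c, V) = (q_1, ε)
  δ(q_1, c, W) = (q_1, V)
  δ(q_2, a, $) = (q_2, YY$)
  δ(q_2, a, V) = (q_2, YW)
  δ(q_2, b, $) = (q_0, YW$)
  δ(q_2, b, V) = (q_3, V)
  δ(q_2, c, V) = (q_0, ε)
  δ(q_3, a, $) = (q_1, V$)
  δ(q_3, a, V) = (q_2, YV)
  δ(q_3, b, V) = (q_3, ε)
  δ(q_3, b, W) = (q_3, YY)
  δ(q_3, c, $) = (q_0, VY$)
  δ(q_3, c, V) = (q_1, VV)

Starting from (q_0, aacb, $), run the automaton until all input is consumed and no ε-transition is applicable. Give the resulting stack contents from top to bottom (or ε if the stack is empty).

(q_0, aacb, $)
  read a, top $: go to q_3, push $ → (q_3, acb, $)
  read a, top $: go to q_1, push V$ → (q_1, cb, V$)
  read c, top V: go to q_1, push ε → (q_1, b, $)
  read b, top $: go to q_2, push YW$ → (q_2, ε, YW$)
All input consumed in state q_2 with stack YW$.

YW$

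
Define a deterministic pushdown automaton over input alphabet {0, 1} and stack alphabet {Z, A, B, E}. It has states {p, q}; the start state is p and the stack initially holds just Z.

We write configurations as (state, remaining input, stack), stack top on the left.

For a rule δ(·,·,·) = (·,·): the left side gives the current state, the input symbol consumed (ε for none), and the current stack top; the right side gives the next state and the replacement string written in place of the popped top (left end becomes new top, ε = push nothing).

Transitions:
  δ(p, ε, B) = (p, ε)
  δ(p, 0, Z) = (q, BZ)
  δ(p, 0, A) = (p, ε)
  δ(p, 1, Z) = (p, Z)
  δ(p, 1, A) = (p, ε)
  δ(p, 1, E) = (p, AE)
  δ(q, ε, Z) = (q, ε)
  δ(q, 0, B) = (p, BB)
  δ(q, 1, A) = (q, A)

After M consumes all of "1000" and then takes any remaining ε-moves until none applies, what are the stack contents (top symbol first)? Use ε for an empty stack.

(p, 1000, Z) ⊢ (p, 000, Z) ⊢ (q, 00, BZ) ⊢ (p, 0, BBZ) ⊢ (p, 0, BZ) ⊢ (p, 0, Z) ⊢ (q, ε, BZ)
All input consumed in state q with stack BZ.

BZ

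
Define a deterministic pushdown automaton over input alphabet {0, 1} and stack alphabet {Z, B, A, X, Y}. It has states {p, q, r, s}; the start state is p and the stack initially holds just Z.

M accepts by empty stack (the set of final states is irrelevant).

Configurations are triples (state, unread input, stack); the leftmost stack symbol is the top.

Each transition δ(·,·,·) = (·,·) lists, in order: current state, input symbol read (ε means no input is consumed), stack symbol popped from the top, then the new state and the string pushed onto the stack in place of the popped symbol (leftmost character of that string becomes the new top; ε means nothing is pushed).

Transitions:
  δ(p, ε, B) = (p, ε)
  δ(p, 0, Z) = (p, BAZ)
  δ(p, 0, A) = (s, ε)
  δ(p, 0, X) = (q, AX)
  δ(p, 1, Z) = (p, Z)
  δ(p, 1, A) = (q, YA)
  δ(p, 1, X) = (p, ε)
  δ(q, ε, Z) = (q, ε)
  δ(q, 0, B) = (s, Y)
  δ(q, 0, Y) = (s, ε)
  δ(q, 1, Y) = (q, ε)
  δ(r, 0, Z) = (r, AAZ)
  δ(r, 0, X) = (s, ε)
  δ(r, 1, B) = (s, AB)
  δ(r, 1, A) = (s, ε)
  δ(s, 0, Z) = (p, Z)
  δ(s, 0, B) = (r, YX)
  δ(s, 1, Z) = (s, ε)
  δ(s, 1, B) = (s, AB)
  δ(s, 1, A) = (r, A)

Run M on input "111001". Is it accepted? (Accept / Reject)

(p, 111001, Z)
  read 1, top Z: go to p, push Z → (p, 11001, Z)
  read 1, top Z: go to p, push Z → (p, 1001, Z)
  read 1, top Z: go to p, push Z → (p, 001, Z)
  read 0, top Z: go to p, push BAZ → (p, 01, BAZ)
  ε-move, top B: go to p, push ε → (p, 01, AZ)
  read 0, top A: go to s, push ε → (s, 1, Z)
  read 1, top Z: go to s, push ε → (s, ε, ε)
All input consumed and the stack is empty.

Accept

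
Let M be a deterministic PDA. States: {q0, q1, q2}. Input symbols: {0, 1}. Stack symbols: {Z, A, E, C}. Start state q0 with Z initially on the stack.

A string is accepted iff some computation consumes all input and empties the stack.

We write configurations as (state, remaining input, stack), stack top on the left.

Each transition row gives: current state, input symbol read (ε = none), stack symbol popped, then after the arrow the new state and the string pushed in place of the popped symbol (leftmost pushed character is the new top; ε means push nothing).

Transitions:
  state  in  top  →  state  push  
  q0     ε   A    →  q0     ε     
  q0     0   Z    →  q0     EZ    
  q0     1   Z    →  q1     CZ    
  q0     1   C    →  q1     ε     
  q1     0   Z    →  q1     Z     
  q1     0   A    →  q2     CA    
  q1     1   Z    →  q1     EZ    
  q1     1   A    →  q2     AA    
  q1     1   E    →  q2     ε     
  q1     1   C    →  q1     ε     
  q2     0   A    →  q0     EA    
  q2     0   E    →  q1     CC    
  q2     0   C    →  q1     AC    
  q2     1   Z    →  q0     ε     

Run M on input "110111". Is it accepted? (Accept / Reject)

(q0, 110111, Z) ⊢ (q1, 10111, CZ) ⊢ (q1, 0111, Z) ⊢ (q1, 111, Z) ⊢ (q1, 11, EZ) ⊢ (q2, 1, Z) ⊢ (q0, ε, ε)
All input consumed and the stack is empty.

Accept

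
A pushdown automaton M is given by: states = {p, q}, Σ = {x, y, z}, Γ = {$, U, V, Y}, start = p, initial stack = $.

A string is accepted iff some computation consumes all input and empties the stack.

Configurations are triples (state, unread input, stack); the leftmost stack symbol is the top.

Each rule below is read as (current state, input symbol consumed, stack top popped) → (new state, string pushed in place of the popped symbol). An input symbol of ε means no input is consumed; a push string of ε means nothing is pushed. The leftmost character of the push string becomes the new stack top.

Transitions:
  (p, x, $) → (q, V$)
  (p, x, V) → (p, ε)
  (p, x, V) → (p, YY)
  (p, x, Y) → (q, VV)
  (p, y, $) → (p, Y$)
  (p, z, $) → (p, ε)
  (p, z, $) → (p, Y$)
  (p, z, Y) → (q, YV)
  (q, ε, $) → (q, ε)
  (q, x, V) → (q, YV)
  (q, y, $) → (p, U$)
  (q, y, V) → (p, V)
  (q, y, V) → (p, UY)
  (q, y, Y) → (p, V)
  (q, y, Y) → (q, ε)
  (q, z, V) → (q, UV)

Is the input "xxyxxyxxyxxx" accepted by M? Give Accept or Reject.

No computation consumes all input and empties the stack.

Reject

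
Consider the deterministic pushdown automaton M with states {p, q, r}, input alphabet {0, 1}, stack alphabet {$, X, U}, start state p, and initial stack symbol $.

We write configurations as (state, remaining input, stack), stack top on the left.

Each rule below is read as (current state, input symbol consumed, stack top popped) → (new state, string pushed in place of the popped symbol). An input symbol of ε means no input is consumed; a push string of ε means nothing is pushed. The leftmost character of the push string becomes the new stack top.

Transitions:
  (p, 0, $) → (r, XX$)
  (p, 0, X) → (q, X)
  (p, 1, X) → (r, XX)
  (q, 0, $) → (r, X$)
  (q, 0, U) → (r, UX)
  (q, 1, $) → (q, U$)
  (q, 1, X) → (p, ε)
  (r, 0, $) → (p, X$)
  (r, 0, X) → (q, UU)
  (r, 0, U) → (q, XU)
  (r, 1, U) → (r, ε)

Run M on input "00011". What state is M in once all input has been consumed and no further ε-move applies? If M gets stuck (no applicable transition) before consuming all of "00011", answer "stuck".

(p, 00011, $)
  read 0, top $: go to r, push XX$ → (r, 0011, XX$)
  read 0, top X: go to q, push UU → (q, 011, UUX$)
  read 0, top U: go to r, push UX → (r, 11, UXUX$)
  read 1, top U: go to r, push ε → (r, 1, XUX$)
No transition for (r, 1, top X); M blocks with input 1 remaining.

stuck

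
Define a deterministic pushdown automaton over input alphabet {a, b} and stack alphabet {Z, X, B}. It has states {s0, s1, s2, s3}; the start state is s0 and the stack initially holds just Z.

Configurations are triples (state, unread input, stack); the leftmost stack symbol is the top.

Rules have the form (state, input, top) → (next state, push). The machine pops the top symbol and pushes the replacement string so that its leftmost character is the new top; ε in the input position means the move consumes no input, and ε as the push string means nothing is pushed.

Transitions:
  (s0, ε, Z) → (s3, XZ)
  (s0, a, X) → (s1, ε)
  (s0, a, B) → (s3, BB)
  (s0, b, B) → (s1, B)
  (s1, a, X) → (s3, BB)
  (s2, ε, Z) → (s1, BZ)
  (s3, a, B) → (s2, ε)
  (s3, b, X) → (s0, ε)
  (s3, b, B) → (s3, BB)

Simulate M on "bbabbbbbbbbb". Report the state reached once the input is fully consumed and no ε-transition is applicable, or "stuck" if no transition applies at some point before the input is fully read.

stuck

(s0, bbabbbbbbbbb, Z)
  ε-move, top Z: go to s3, push XZ → (s3, bbabbbbbbbbb, XZ)
  read b, top X: go to s0, push ε → (s0, babbbbbbbbb, Z)
  ε-move, top Z: go to s3, push XZ → (s3, babbbbbbbbb, XZ)
  read b, top X: go to s0, push ε → (s0, abbbbbbbbb, Z)
  ε-move, top Z: go to s3, push XZ → (s3, abbbbbbbbb, XZ)
No transition for (s3, a, top X); M blocks with input abbbbbbbbb remaining.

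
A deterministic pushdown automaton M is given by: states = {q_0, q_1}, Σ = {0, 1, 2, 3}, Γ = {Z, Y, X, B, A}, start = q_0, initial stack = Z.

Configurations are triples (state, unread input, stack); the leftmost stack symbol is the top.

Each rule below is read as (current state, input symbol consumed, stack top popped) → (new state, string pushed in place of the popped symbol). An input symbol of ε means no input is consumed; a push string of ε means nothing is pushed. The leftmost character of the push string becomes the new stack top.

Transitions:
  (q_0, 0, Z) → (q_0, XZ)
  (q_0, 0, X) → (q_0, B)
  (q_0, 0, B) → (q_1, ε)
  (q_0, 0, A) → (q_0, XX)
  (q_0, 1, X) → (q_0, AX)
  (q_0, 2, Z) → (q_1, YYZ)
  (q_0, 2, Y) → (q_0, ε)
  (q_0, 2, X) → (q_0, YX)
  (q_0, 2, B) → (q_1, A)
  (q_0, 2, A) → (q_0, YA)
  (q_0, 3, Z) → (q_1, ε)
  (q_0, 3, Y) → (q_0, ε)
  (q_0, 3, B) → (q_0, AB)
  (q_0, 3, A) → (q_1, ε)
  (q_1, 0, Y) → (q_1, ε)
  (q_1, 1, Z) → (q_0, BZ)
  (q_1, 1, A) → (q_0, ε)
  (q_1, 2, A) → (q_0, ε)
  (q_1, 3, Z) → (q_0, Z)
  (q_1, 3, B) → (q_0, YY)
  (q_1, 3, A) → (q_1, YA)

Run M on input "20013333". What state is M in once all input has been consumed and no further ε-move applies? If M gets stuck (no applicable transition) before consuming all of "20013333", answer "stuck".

q_0

(q_0, 20013333, Z)
  read 2, top Z: go to q_1, push YYZ → (q_1, 0013333, YYZ)
  read 0, top Y: go to q_1, push ε → (q_1, 013333, YZ)
  read 0, top Y: go to q_1, push ε → (q_1, 13333, Z)
  read 1, top Z: go to q_0, push BZ → (q_0, 3333, BZ)
  read 3, top B: go to q_0, push AB → (q_0, 333, ABZ)
  read 3, top A: go to q_1, push ε → (q_1, 33, BZ)
  read 3, top B: go to q_0, push YY → (q_0, 3, YYZ)
  read 3, top Y: go to q_0, push ε → (q_0, ε, YZ)
All input consumed; M is in state q_0.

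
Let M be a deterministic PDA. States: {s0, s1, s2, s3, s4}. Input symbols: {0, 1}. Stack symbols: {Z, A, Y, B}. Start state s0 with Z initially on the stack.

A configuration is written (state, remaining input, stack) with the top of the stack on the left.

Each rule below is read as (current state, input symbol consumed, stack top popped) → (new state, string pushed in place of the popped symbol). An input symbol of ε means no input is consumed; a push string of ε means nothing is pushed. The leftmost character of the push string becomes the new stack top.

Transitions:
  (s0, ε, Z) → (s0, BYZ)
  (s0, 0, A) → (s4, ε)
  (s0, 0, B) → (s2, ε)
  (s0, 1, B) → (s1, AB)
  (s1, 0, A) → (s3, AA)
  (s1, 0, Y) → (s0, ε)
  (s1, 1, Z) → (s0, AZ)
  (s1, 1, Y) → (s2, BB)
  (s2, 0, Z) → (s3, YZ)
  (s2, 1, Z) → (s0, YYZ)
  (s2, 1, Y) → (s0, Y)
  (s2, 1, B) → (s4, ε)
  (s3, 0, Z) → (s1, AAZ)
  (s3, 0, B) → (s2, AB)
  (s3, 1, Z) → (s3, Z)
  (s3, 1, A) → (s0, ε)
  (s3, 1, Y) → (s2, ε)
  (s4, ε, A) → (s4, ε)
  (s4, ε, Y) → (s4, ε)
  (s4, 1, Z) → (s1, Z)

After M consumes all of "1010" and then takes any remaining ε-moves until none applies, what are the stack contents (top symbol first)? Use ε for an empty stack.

BYZ

(s0, 1010, Z)
  ε-move, top Z: go to s0, push BYZ → (s0, 1010, BYZ)
  read 1, top B: go to s1, push AB → (s1, 010, ABYZ)
  read 0, top A: go to s3, push AA → (s3, 10, AABYZ)
  read 1, top A: go to s0, push ε → (s0, 0, ABYZ)
  read 0, top A: go to s4, push ε → (s4, ε, BYZ)
All input consumed in state s4 with stack BYZ.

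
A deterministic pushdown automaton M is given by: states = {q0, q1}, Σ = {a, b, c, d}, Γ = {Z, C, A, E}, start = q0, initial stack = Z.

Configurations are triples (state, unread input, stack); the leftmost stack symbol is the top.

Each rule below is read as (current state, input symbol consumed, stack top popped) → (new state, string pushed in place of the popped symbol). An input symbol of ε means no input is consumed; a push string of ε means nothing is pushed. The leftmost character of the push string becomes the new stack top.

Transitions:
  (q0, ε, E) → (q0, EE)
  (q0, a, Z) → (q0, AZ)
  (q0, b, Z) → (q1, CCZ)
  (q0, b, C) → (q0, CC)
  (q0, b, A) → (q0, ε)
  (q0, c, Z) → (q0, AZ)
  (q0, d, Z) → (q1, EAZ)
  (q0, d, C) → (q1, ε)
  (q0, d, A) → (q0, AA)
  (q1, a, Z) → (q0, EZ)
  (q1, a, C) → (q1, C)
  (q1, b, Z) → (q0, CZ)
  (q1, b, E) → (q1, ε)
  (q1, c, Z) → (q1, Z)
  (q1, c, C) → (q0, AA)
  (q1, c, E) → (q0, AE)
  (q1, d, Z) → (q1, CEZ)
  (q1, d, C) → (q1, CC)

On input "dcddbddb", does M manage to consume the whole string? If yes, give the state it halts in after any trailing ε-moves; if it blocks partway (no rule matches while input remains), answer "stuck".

(q0, dcddbddb, Z) ⊢ (q1, cddbddb, EAZ) ⊢ (q0, ddbddb, AEAZ) ⊢ (q0, dbddb, AAEAZ) ⊢ (q0, bddb, AAAEAZ) ⊢ (q0, ddb, AAEAZ) ⊢ (q0, db, AAAEAZ) ⊢ (q0, b, AAAAEAZ) ⊢ (q0, ε, AAAEAZ)
All input consumed; M is in state q0.

q0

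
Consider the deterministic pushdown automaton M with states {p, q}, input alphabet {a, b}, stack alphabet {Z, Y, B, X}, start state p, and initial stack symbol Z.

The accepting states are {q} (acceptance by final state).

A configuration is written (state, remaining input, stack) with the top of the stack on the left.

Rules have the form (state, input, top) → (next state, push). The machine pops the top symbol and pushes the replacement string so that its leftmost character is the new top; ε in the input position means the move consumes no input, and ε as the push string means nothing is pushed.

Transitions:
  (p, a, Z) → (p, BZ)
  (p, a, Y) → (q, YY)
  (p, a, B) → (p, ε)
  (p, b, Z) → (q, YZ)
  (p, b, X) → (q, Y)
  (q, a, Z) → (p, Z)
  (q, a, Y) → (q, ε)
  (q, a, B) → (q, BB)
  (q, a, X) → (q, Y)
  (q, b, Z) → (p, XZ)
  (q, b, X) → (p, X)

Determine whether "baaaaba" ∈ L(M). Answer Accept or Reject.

(p, baaaaba, Z) ⊢ (q, aaaaba, YZ) ⊢ (q, aaaba, Z) ⊢ (p, aaba, Z) ⊢ (p, aba, BZ) ⊢ (p, ba, Z) ⊢ (q, a, YZ) ⊢ (q, ε, Z)
All input consumed; state q ∈ F.

Accept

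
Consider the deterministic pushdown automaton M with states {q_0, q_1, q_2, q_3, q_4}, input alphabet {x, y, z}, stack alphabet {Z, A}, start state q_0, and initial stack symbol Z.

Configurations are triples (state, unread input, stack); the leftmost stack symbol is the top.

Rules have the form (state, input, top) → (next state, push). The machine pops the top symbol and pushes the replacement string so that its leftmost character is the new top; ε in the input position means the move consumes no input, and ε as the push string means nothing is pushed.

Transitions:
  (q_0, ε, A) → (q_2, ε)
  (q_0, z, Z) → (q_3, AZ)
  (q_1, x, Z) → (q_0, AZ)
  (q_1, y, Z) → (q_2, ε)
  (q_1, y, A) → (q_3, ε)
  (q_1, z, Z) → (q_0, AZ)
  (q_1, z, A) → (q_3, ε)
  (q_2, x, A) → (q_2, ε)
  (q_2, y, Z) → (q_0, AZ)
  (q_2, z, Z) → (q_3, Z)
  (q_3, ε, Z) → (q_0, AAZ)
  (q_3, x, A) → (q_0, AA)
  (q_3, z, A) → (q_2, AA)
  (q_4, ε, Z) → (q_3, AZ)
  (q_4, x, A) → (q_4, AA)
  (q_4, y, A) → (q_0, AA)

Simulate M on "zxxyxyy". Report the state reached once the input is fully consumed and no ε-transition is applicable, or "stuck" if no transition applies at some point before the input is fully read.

stuck

(q_0, zxxyxyy, Z)
  read z, top Z: go to q_3, push AZ → (q_3, xxyxyy, AZ)
  read x, top A: go to q_0, push AA → (q_0, xyxyy, AAZ)
  ε-move, top A: go to q_2, push ε → (q_2, xyxyy, AZ)
  read x, top A: go to q_2, push ε → (q_2, yxyy, Z)
  read y, top Z: go to q_0, push AZ → (q_0, xyy, AZ)
  ε-move, top A: go to q_2, push ε → (q_2, xyy, Z)
No transition for (q_2, x, top Z); M blocks with input xyy remaining.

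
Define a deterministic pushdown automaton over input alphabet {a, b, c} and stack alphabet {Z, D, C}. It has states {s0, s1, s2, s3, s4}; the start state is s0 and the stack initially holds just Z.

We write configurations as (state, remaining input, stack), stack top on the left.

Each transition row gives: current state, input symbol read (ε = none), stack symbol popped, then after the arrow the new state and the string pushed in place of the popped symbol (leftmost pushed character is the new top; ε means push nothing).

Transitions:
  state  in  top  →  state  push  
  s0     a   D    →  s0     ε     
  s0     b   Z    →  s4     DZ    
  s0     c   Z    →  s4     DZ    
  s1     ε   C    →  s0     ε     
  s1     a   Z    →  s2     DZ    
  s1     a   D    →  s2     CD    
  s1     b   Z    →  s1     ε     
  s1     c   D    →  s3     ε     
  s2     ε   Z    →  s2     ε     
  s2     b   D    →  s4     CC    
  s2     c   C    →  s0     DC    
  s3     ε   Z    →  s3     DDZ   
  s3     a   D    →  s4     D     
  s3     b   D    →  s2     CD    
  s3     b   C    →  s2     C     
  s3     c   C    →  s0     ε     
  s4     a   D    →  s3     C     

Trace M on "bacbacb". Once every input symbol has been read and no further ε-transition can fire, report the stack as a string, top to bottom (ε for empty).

DZ

(s0, bacbacb, Z) ⊢ (s4, acbacb, DZ) ⊢ (s3, cbacb, CZ) ⊢ (s0, bacb, Z) ⊢ (s4, acb, DZ) ⊢ (s3, cb, CZ) ⊢ (s0, b, Z) ⊢ (s4, ε, DZ)
All input consumed in state s4 with stack DZ.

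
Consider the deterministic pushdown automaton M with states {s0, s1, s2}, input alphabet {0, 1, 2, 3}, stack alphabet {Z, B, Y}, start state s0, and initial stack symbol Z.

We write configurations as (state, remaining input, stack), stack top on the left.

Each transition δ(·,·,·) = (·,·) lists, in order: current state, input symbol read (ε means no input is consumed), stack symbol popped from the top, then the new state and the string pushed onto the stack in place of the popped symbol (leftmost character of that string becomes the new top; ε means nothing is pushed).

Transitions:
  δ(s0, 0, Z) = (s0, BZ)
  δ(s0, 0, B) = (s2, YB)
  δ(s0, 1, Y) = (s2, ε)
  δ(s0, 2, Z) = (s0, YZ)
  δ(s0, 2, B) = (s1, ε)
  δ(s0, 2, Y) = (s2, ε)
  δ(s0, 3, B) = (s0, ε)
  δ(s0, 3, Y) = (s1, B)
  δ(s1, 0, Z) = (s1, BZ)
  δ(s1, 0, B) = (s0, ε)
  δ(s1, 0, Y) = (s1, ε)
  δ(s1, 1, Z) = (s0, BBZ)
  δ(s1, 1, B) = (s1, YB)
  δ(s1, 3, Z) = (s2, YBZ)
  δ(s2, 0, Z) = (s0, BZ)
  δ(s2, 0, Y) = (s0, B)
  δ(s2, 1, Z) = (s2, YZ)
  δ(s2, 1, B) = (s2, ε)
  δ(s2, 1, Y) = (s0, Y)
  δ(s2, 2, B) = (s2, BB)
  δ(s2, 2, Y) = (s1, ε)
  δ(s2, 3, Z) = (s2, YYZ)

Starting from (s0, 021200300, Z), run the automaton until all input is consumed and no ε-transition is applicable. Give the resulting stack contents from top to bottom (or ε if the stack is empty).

YBZ

(s0, 021200300, Z) ⊢ (s0, 21200300, BZ) ⊢ (s1, 1200300, Z) ⊢ (s0, 200300, BBZ) ⊢ (s1, 00300, BZ) ⊢ (s0, 0300, Z) ⊢ (s0, 300, BZ) ⊢ (s0, 00, Z) ⊢ (s0, 0, BZ) ⊢ (s2, ε, YBZ)
All input consumed in state s2 with stack YBZ.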